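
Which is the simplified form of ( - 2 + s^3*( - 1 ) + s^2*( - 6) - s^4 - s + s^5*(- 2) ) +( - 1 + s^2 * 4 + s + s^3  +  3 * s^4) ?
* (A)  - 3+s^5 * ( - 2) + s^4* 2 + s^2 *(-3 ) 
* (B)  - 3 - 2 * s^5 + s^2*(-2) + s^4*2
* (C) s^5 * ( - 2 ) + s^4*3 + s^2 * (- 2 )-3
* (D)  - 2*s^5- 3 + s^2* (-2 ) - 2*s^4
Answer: B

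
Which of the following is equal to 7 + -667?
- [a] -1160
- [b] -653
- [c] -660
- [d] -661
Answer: c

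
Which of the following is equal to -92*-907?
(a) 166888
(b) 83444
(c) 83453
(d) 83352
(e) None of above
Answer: b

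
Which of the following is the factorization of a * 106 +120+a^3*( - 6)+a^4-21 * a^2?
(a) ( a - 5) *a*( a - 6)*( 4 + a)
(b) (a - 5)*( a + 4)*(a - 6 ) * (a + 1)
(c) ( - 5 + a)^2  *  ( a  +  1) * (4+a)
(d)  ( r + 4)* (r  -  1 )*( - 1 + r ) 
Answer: b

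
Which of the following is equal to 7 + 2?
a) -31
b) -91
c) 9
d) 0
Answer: c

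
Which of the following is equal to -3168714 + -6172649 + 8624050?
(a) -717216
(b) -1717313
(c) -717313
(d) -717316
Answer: c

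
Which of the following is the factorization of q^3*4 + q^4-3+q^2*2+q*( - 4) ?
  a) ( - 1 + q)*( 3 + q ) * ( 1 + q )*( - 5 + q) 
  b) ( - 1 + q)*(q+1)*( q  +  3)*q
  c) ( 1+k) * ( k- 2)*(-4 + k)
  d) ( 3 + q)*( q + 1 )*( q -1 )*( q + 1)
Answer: d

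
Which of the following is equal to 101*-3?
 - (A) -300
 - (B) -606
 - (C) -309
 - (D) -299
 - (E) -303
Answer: E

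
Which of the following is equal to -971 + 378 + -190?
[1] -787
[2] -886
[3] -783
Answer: 3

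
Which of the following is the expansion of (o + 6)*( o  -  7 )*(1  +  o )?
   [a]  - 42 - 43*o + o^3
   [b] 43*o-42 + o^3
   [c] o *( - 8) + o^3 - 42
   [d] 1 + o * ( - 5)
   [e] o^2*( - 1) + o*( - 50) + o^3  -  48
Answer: a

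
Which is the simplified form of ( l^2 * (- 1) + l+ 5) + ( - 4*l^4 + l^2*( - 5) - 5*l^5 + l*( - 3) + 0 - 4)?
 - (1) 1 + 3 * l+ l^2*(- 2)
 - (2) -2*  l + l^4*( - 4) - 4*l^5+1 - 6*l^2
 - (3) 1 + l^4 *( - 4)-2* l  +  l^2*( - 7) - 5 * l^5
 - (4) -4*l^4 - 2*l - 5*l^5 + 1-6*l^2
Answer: 4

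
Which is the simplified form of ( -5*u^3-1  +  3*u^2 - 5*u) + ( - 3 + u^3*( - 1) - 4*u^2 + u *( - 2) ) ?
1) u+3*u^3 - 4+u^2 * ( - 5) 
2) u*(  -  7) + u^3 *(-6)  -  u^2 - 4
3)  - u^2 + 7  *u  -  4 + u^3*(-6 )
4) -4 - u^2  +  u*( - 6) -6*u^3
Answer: 2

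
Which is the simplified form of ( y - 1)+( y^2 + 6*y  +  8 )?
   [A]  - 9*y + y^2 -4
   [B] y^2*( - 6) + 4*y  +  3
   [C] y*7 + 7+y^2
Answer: C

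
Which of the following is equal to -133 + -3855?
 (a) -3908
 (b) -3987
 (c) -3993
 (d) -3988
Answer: d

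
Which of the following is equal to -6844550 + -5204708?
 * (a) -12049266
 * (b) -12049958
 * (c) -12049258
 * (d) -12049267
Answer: c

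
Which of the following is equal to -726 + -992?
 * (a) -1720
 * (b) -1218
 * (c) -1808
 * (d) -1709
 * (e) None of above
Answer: e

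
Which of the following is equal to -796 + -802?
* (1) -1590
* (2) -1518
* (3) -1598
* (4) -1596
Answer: 3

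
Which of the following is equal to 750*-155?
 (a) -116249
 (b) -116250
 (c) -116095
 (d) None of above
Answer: b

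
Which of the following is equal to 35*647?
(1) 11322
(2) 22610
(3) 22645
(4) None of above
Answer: 3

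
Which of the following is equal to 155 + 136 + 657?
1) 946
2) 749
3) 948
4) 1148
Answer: 3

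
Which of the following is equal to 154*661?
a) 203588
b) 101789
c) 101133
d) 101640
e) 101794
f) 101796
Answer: e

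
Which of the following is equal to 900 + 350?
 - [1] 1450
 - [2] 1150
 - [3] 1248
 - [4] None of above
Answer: 4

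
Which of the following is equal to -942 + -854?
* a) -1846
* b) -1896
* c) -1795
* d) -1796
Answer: d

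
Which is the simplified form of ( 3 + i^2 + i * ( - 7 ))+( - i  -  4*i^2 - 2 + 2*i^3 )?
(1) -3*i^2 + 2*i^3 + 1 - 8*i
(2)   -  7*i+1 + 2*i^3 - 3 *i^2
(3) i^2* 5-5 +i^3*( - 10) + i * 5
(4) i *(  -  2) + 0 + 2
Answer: 1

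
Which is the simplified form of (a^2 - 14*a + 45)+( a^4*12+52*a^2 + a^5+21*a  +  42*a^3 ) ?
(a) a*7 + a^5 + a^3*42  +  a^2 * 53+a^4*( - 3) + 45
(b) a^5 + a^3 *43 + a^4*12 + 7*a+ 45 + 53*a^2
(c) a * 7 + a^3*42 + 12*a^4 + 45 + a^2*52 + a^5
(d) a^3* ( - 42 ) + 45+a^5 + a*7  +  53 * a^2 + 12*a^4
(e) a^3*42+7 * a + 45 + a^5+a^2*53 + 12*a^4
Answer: e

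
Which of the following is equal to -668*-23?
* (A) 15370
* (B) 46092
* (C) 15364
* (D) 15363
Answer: C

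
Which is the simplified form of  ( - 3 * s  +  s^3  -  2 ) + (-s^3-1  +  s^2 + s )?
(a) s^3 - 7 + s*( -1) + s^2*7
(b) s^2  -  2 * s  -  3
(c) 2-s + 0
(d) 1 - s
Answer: b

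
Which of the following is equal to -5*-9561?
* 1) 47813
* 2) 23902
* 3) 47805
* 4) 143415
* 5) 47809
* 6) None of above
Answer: 3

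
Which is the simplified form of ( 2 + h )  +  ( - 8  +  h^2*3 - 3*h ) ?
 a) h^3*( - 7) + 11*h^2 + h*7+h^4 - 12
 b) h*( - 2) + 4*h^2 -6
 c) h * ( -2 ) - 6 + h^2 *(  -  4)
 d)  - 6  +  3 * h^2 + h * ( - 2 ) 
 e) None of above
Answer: d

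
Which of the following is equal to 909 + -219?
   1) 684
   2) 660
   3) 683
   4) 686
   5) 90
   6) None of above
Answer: 6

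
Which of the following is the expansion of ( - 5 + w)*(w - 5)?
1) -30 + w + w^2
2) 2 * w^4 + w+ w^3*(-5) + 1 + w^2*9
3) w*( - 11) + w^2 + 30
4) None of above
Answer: 4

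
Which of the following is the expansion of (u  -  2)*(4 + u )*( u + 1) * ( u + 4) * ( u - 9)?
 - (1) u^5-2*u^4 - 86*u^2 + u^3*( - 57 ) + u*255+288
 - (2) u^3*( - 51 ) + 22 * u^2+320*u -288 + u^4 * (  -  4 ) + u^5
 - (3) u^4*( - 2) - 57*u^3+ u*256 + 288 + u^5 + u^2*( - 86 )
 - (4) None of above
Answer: 3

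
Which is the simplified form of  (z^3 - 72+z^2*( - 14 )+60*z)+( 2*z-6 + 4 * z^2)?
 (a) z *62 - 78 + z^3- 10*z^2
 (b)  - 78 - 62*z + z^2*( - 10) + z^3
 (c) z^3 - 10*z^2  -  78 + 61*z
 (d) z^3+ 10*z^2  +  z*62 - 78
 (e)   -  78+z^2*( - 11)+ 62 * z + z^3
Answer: a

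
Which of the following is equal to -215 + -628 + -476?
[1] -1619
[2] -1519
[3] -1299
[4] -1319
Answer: 4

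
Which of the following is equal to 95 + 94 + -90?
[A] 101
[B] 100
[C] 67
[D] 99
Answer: D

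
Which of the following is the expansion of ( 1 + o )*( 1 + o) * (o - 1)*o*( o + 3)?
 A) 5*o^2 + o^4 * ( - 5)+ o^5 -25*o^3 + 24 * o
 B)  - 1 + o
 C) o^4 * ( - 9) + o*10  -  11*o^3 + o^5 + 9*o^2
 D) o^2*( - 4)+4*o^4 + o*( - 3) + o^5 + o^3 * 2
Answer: D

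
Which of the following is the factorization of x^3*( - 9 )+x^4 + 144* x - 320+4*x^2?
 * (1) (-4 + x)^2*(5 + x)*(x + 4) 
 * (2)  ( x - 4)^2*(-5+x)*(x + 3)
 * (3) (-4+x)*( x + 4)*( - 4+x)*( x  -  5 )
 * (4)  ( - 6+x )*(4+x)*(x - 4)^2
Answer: 3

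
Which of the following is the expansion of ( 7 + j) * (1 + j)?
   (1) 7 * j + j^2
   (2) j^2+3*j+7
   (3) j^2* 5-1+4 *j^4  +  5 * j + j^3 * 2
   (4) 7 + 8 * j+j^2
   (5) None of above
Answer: 4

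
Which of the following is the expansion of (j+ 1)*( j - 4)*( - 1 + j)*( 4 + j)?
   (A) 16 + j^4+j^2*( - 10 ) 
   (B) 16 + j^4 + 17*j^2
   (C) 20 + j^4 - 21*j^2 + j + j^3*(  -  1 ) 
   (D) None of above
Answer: D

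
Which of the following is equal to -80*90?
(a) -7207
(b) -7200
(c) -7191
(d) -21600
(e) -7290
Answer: b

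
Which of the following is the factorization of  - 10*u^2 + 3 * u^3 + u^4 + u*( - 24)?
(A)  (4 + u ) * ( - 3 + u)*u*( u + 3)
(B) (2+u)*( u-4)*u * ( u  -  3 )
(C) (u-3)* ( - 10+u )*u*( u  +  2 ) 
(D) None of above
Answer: D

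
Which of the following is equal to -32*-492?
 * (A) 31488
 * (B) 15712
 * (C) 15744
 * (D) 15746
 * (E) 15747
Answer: C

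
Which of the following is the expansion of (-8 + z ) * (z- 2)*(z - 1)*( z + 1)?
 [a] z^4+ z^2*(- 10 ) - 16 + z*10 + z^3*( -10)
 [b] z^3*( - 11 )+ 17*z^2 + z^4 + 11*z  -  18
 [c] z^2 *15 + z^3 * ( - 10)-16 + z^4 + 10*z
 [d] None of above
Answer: c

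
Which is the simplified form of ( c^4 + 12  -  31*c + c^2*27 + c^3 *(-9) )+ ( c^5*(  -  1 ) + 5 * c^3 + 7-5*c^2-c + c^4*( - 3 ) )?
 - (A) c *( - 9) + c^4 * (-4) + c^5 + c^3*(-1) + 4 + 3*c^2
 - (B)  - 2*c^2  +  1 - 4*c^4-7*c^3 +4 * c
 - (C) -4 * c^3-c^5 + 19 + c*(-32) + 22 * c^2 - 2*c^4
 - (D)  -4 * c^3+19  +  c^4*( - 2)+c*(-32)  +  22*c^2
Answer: C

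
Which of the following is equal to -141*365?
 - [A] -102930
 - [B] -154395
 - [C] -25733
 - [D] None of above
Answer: D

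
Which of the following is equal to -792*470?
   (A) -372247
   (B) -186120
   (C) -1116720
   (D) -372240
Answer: D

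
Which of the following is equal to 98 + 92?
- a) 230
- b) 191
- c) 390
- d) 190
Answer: d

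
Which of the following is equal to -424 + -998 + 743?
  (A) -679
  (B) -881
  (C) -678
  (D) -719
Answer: A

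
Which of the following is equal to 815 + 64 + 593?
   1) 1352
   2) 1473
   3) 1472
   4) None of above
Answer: 3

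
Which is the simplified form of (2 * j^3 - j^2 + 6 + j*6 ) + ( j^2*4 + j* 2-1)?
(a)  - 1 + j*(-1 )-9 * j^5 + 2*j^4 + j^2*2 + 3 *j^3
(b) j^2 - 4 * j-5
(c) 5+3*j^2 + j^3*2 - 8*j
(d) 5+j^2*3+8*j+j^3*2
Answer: d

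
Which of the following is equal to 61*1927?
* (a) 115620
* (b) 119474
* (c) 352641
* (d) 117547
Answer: d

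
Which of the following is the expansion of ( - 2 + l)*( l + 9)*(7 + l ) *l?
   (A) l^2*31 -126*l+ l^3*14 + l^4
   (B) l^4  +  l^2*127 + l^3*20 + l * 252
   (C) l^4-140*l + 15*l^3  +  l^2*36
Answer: A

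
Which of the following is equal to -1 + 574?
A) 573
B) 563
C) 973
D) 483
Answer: A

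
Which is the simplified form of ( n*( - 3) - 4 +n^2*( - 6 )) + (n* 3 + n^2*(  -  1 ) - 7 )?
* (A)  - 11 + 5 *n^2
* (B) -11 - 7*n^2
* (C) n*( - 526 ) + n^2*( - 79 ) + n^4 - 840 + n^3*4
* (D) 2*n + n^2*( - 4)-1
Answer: B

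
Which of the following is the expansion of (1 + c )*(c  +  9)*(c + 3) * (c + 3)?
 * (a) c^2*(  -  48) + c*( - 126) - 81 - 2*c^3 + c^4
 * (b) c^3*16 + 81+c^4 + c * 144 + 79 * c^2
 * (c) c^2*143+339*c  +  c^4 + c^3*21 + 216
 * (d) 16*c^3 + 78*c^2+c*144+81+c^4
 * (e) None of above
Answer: d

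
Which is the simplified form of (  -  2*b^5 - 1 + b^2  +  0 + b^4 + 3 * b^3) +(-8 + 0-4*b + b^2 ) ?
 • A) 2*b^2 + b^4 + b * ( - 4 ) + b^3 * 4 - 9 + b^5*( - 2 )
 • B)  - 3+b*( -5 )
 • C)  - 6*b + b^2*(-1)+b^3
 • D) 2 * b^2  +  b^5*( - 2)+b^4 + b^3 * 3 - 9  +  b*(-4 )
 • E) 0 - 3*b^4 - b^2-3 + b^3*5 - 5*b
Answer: D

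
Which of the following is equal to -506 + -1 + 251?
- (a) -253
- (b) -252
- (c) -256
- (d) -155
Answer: c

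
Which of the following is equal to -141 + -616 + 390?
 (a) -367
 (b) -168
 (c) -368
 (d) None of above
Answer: a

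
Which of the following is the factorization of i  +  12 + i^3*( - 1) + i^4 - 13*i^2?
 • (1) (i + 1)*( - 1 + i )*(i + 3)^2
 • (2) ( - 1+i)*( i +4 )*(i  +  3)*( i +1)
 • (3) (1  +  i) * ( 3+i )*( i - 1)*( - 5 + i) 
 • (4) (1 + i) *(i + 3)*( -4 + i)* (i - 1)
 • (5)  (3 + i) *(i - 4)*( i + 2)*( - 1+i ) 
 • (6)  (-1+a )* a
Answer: 4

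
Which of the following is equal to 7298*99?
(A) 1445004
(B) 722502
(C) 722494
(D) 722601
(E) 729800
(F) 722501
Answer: B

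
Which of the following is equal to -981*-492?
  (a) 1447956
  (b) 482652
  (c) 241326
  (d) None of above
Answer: b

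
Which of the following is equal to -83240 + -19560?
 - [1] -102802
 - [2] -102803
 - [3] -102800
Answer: 3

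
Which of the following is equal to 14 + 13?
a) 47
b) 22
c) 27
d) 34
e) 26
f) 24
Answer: c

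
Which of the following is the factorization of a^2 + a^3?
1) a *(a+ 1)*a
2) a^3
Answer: 1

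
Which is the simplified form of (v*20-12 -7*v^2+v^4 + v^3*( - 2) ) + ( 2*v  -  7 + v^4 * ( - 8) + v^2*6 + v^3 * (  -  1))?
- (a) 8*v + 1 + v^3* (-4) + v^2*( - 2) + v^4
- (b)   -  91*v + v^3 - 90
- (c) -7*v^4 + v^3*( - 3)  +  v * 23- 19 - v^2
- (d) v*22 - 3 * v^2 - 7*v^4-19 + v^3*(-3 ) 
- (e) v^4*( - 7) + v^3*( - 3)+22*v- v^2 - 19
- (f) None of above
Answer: e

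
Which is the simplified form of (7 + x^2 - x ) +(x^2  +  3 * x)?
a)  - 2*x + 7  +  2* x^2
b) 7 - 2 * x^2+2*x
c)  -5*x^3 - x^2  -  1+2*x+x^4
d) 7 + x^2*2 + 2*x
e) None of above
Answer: d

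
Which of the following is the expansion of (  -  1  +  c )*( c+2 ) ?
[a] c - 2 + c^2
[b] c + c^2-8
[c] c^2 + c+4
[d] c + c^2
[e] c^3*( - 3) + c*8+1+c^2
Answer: a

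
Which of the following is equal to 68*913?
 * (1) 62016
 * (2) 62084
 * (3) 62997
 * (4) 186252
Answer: 2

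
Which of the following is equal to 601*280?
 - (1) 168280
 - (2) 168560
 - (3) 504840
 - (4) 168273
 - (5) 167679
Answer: 1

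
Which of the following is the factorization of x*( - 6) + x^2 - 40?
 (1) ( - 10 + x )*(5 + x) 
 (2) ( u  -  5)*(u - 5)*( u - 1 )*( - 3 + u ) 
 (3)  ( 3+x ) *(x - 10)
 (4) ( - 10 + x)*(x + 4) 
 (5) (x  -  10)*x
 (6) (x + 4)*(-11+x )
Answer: 4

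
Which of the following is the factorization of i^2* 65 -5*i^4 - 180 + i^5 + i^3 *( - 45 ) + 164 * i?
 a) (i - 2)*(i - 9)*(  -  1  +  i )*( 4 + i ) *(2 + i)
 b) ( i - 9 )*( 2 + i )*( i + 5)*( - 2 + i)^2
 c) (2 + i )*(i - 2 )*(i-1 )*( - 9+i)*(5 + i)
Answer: c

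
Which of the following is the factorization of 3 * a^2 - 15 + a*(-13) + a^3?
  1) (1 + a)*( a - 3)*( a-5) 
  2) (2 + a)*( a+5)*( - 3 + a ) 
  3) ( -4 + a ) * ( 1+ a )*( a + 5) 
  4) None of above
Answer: 4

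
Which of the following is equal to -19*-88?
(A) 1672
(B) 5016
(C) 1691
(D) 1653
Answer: A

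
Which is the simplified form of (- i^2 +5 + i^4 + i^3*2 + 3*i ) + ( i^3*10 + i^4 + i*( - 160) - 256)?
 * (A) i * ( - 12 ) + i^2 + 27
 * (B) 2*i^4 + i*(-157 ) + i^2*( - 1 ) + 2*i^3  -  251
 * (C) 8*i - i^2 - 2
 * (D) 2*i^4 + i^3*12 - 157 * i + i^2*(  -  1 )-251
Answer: D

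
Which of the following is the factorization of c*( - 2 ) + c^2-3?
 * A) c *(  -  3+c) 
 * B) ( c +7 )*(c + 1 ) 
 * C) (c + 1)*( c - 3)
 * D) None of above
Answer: C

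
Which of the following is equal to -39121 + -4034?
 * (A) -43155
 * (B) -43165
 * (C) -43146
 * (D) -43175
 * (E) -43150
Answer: A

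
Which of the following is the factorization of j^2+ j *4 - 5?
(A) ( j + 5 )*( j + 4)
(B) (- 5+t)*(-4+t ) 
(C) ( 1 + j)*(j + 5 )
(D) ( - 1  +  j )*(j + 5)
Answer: D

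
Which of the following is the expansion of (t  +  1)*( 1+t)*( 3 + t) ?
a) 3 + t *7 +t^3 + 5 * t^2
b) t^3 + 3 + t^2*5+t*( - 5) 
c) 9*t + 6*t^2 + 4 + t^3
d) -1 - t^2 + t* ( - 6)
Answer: a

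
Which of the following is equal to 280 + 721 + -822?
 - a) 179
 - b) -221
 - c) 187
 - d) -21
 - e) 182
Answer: a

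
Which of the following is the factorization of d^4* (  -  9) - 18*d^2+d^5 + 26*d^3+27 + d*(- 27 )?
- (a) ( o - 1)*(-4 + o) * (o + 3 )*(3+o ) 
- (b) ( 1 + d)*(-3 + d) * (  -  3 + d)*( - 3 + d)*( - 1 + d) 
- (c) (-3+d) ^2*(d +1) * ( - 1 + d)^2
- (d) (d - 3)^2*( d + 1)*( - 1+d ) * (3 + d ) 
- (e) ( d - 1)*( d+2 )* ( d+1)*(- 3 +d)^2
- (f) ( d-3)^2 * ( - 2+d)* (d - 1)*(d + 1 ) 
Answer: b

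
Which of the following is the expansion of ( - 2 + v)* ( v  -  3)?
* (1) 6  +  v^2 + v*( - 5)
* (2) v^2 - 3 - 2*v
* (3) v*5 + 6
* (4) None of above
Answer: 1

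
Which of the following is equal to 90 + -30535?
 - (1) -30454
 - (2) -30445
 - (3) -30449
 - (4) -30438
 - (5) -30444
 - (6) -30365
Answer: 2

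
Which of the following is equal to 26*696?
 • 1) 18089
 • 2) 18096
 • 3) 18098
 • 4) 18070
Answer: 2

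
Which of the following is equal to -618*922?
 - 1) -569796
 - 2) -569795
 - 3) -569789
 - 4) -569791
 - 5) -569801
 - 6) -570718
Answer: 1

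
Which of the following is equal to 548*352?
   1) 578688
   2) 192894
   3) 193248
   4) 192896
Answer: 4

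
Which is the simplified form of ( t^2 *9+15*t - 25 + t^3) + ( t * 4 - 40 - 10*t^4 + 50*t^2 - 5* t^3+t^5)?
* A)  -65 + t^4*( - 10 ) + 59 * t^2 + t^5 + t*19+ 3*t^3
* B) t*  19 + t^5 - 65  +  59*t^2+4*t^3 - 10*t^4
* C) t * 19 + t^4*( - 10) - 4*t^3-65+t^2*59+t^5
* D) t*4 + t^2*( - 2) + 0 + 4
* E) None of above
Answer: C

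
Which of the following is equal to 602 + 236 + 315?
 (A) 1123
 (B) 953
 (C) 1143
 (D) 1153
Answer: D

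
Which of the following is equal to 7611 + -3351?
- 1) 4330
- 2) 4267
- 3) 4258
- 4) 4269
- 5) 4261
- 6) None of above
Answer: 6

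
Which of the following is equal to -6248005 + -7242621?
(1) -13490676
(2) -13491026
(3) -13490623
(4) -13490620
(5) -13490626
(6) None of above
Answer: 5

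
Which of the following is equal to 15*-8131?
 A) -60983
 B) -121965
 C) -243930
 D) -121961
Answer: B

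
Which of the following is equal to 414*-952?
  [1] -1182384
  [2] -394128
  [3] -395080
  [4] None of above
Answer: 2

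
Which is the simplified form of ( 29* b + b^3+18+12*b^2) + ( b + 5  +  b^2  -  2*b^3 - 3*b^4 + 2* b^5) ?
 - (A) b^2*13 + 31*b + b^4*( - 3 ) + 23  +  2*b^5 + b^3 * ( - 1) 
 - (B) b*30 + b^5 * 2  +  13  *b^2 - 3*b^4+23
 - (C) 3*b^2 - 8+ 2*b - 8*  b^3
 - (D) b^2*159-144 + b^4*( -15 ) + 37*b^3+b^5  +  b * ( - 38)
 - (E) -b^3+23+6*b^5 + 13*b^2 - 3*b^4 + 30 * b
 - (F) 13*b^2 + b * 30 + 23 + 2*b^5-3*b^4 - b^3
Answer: F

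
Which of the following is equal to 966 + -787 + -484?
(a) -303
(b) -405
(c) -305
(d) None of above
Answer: c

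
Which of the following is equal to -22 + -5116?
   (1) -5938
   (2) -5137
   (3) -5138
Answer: 3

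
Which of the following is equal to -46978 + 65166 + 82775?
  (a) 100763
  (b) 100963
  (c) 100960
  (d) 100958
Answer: b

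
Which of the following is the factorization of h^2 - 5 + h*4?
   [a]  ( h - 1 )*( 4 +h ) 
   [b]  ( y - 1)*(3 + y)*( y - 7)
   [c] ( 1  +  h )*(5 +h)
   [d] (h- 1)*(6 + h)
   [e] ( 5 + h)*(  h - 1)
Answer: e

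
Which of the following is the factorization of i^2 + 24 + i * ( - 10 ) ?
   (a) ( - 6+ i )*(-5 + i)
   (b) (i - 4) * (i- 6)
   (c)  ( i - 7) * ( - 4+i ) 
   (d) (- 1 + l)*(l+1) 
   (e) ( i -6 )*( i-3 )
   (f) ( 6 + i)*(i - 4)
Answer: b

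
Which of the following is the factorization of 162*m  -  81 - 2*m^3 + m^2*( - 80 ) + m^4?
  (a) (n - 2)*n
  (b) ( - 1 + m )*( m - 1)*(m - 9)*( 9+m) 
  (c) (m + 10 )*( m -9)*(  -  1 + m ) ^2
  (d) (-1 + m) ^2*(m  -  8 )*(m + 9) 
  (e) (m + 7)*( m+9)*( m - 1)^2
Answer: b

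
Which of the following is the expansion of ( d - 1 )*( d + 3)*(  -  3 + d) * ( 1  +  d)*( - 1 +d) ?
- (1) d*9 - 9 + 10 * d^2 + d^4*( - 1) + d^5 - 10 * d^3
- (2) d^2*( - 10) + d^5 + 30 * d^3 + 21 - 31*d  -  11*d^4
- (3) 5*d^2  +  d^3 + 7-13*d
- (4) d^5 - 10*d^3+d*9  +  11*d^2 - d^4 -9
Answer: 1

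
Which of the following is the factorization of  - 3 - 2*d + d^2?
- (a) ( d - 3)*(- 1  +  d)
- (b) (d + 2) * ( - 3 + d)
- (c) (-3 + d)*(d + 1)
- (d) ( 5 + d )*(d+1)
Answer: c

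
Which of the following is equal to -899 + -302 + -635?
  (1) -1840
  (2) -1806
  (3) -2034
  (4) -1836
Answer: 4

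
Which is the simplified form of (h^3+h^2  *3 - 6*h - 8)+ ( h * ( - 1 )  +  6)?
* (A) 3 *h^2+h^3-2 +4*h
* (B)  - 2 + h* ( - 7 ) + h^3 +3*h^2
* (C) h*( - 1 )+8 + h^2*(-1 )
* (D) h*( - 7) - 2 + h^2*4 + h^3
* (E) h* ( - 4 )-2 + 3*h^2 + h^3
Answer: B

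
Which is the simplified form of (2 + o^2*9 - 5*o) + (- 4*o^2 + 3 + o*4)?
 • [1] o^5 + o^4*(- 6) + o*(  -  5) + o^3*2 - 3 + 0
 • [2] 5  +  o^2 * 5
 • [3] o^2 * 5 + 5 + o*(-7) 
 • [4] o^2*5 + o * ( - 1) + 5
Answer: 4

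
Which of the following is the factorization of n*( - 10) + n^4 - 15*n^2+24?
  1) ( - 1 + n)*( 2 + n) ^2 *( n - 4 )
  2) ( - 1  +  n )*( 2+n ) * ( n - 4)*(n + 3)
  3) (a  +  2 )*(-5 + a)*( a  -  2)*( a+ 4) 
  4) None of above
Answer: 2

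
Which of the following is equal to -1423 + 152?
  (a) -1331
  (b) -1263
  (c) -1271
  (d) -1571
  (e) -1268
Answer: c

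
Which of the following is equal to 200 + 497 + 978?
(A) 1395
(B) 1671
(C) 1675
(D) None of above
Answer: C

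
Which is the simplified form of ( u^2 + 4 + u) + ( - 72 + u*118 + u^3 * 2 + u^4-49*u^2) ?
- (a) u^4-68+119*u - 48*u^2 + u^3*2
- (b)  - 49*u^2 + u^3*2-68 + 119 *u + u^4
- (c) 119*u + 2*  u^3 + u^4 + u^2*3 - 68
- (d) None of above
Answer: a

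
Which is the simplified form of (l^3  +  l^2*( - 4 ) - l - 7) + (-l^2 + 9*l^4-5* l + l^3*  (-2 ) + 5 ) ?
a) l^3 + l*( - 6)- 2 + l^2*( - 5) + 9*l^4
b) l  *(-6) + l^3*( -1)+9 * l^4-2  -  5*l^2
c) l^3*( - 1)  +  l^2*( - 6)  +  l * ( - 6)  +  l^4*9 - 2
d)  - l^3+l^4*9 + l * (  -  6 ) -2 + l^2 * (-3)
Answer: b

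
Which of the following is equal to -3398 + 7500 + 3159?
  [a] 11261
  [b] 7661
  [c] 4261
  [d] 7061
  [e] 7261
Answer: e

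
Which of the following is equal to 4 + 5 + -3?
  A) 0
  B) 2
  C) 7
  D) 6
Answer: D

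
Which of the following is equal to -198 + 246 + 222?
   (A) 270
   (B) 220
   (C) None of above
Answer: A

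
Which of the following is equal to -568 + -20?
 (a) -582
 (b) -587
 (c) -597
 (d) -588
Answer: d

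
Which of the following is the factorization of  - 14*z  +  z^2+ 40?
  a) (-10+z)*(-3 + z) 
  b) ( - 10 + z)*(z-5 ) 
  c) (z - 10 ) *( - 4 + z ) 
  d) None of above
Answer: c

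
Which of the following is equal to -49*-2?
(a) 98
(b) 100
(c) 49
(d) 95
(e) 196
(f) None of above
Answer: a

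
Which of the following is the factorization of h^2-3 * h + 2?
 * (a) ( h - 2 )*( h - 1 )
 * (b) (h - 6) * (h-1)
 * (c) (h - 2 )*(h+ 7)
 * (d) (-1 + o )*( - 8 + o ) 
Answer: a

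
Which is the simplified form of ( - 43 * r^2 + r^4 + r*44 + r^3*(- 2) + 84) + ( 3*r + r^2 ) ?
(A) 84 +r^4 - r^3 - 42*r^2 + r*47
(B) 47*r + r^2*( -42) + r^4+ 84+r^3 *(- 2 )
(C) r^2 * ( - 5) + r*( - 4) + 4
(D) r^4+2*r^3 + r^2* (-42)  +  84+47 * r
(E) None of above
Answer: B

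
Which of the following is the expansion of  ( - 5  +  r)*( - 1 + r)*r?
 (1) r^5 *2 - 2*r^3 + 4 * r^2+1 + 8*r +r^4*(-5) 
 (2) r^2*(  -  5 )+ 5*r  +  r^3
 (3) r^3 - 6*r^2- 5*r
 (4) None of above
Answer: 4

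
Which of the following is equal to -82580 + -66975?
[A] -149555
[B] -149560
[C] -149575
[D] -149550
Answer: A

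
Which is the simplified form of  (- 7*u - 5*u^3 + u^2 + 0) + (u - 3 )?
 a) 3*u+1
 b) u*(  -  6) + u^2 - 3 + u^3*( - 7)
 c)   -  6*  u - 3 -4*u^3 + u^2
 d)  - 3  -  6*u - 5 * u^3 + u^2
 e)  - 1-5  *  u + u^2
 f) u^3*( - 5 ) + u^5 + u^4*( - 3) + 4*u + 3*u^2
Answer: d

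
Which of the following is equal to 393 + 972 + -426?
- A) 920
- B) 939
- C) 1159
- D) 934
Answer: B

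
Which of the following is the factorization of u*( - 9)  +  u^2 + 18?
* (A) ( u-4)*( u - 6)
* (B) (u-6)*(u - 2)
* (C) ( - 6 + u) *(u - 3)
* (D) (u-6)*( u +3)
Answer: C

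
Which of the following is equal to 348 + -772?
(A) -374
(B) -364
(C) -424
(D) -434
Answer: C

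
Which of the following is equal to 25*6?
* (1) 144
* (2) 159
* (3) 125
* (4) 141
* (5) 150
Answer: 5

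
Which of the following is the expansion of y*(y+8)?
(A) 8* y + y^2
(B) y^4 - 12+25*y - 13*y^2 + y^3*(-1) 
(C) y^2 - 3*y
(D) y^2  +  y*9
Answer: A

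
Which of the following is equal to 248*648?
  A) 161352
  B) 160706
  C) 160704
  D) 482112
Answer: C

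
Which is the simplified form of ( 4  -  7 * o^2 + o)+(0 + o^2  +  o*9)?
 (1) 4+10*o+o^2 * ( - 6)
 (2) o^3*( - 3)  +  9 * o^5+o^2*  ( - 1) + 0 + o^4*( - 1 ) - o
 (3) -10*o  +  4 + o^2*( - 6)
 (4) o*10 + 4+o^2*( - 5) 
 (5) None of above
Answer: 1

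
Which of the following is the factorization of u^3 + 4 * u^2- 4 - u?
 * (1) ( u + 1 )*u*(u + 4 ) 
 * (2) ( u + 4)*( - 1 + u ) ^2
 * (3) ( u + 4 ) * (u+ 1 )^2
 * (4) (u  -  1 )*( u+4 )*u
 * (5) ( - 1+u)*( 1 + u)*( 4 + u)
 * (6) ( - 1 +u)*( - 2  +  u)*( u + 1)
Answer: 5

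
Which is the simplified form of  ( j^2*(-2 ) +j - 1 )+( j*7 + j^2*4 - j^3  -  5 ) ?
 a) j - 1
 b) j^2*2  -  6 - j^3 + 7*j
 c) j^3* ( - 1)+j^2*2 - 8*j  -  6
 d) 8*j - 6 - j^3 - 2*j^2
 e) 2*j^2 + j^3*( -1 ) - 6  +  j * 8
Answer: e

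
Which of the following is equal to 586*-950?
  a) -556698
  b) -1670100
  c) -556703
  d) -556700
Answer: d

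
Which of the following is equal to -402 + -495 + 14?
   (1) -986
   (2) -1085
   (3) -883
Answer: 3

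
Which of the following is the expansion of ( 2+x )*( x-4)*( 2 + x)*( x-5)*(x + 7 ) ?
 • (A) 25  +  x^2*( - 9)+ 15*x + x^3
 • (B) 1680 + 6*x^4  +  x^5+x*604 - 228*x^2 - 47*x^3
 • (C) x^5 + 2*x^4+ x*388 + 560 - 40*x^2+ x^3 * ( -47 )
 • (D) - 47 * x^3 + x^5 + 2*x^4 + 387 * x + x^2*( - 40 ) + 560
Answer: C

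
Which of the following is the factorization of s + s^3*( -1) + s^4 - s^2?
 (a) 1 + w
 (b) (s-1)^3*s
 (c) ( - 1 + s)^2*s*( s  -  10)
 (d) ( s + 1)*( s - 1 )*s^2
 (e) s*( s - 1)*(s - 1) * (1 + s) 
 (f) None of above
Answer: e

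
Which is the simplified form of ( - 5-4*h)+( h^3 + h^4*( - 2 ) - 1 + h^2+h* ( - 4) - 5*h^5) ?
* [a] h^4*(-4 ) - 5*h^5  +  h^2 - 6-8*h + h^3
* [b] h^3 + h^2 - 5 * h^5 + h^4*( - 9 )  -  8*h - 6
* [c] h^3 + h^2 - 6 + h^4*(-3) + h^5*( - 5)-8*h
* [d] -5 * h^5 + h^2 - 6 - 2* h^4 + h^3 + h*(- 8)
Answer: d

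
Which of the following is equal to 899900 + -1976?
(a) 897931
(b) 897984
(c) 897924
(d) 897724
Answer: c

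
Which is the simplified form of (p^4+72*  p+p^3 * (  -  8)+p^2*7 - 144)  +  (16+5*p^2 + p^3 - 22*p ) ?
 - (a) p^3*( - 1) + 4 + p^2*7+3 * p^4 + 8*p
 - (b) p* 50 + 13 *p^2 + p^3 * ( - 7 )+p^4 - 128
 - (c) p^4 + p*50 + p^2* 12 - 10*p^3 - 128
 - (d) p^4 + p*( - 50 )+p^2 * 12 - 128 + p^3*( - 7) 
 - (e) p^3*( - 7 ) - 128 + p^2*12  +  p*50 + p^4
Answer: e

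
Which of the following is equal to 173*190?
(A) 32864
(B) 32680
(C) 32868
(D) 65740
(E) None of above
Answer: E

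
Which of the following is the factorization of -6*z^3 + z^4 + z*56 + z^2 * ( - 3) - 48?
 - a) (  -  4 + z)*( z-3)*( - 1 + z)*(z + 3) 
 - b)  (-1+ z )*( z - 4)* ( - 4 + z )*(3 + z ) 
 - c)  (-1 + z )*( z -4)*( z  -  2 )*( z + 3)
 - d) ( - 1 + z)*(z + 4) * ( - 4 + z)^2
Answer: b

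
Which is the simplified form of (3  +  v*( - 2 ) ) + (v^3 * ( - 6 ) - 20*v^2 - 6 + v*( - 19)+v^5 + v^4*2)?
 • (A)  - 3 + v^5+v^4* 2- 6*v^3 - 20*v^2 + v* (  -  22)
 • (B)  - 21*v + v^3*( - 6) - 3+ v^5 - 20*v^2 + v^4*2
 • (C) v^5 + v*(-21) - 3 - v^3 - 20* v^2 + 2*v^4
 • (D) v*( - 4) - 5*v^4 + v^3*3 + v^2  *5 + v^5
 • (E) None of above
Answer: B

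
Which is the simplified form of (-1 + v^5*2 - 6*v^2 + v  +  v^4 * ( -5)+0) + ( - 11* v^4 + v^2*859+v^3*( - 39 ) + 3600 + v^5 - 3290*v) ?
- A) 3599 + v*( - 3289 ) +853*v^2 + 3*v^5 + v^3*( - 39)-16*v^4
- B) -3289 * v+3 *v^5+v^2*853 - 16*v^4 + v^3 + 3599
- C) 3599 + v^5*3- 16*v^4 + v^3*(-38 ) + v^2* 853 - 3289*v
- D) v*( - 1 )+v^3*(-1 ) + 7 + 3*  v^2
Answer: A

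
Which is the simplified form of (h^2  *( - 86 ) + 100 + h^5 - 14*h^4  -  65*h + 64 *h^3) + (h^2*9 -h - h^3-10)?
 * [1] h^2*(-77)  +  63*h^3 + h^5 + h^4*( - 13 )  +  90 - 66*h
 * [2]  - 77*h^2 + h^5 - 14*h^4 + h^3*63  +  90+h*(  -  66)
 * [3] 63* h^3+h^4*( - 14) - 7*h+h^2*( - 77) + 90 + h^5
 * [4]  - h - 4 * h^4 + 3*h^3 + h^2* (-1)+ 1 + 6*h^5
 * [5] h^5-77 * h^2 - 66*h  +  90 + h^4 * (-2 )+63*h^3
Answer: 2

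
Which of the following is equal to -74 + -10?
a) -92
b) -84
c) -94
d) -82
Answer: b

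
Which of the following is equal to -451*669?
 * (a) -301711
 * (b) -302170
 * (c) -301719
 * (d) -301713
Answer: c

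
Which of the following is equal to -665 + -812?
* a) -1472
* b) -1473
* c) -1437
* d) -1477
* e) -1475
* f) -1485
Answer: d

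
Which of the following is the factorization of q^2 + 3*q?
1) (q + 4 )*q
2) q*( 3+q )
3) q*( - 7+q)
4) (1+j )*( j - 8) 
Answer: 2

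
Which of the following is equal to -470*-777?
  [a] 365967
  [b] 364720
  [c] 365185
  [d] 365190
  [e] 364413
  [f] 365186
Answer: d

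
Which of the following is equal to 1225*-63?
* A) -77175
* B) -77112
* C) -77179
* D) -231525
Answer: A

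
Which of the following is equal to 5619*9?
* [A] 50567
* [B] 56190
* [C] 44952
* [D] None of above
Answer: D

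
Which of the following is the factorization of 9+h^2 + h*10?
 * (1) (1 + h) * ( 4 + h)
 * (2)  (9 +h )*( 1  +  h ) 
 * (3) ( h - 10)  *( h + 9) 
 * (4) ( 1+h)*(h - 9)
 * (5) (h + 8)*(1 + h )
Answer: 2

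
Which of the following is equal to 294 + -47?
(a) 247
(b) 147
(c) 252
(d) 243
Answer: a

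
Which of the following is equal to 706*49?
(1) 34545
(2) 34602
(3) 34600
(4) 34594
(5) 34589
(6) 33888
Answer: 4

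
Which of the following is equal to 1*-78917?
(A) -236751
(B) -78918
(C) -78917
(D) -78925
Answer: C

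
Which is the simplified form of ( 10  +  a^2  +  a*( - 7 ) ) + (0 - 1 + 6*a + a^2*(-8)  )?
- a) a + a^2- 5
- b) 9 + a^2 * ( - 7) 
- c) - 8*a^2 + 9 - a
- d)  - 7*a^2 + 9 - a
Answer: d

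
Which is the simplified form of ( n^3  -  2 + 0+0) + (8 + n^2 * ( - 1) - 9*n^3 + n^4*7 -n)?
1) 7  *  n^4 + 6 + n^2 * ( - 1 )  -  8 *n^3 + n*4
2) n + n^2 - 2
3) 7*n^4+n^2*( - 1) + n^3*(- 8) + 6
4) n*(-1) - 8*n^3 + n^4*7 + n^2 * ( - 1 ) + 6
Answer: 4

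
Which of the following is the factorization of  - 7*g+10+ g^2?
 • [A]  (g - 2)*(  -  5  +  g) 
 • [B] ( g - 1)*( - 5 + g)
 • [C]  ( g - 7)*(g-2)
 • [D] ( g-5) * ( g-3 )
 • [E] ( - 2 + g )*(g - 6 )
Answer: A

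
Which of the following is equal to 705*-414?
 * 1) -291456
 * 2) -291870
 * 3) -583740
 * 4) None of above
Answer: 2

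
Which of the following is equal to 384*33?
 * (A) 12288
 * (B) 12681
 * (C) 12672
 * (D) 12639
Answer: C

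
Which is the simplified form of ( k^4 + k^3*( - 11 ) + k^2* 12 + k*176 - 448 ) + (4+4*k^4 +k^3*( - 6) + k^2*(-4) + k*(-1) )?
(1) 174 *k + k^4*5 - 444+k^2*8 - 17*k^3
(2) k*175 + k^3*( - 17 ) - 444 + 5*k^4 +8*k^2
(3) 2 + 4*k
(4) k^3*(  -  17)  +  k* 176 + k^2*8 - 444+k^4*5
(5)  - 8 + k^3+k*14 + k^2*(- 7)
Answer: 2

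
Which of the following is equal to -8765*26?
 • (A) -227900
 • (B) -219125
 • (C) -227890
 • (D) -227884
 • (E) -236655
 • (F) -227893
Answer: C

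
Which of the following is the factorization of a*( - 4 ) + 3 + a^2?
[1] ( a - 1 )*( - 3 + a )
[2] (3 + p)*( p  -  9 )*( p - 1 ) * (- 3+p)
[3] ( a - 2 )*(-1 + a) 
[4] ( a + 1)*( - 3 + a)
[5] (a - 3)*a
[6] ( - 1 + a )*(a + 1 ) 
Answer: 1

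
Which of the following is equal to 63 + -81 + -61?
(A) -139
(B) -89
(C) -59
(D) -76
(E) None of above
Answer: E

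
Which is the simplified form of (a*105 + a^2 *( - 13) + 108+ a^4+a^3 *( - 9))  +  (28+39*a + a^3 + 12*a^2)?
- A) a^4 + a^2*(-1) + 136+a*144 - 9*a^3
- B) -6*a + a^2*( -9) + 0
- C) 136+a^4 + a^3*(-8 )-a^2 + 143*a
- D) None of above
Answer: D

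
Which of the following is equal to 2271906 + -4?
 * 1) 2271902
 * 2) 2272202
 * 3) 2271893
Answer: 1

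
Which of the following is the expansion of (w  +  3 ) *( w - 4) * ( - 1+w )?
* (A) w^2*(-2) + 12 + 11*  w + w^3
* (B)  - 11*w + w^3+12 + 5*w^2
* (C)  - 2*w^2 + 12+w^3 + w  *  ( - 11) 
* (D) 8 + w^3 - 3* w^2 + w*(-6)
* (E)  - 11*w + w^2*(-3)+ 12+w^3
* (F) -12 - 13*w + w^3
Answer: C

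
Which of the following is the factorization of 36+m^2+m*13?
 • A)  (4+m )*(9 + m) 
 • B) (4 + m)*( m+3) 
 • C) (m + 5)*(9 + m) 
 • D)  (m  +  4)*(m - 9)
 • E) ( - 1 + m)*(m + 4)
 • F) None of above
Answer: A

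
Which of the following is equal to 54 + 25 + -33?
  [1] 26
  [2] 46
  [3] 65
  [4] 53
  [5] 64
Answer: 2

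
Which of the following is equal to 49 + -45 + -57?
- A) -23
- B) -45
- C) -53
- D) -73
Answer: C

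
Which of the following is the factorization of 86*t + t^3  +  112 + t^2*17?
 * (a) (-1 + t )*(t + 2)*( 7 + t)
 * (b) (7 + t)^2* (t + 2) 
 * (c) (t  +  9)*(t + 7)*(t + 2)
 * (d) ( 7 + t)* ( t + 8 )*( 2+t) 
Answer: d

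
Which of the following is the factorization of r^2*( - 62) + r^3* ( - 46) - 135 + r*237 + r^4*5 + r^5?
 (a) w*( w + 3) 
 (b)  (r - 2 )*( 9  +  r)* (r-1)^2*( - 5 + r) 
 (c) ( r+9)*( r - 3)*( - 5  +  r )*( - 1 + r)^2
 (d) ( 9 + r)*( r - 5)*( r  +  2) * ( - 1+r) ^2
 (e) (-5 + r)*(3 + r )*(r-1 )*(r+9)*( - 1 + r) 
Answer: e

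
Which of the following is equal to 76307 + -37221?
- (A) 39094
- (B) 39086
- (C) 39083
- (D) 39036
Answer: B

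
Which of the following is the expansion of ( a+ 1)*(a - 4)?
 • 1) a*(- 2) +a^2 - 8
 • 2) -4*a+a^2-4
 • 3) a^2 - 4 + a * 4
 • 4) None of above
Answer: 4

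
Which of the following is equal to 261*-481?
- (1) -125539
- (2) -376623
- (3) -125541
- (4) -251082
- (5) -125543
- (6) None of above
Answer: 3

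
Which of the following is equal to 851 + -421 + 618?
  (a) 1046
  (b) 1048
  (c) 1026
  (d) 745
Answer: b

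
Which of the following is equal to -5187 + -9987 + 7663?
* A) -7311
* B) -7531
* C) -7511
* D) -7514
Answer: C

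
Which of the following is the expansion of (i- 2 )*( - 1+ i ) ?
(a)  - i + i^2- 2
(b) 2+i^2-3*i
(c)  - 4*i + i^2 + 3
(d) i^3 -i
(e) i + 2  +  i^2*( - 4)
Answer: b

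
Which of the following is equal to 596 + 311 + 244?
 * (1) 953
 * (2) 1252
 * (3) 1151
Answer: 3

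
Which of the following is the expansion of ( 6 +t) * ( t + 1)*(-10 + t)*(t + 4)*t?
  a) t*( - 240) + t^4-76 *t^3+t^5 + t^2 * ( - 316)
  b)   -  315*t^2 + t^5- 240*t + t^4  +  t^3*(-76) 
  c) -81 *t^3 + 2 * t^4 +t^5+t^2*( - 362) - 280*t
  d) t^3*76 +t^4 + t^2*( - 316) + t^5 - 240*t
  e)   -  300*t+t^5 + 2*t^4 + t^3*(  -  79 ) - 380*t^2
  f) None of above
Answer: a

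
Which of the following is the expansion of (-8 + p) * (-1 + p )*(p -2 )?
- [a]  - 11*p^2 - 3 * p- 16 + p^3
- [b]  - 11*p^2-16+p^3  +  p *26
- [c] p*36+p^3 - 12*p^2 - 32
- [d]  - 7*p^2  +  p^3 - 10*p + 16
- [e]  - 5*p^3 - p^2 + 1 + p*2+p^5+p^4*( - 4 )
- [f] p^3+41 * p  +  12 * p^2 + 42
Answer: b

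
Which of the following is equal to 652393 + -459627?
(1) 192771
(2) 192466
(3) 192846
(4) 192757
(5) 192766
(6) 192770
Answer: 5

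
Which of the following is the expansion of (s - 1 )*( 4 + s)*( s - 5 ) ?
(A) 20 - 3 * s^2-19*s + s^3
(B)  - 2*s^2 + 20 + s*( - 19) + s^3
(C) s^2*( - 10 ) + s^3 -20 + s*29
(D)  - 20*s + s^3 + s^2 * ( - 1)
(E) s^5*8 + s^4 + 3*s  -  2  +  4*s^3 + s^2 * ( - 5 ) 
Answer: B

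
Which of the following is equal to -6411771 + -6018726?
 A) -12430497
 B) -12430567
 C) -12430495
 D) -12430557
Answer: A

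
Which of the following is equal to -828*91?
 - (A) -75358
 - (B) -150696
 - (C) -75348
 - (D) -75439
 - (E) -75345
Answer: C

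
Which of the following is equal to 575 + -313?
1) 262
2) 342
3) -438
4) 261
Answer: 1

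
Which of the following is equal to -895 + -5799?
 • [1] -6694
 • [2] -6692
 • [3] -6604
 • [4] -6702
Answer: 1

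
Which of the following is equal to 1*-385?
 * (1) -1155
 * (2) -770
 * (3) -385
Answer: 3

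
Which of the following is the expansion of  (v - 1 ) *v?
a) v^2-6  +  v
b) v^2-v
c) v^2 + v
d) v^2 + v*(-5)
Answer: b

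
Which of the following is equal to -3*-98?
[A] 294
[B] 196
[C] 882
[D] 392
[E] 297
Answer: A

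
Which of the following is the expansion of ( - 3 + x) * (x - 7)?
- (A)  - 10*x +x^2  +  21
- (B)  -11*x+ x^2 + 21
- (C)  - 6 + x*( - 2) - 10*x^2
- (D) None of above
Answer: A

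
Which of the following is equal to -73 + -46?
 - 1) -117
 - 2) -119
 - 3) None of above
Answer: 2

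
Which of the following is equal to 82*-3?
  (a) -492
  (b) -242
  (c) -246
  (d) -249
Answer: c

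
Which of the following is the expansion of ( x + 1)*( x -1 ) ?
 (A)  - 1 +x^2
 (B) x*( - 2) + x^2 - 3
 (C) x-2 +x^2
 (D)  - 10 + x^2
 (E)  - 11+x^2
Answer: A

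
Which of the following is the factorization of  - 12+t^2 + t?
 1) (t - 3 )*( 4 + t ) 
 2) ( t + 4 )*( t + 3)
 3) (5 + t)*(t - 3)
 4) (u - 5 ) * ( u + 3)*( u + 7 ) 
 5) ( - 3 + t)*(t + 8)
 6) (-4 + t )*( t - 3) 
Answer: 1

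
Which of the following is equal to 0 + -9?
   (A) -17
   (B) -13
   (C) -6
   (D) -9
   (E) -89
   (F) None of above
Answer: D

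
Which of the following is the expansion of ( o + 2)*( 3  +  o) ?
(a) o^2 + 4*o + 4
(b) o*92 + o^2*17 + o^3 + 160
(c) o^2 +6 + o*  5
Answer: c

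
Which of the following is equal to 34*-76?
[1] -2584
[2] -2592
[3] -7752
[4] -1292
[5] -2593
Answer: 1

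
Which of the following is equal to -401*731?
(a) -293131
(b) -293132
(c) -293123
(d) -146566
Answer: a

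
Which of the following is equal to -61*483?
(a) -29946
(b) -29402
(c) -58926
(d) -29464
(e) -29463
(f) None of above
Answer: e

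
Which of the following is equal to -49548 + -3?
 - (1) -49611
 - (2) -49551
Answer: 2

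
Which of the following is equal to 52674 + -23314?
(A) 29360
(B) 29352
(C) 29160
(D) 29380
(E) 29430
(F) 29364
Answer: A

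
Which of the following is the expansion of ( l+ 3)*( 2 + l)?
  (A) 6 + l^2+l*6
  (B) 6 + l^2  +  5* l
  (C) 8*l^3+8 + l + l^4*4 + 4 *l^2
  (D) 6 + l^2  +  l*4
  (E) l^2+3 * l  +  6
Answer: B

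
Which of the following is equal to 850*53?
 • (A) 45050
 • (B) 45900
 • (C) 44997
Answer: A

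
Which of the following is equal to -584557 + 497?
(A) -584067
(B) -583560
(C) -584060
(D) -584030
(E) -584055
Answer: C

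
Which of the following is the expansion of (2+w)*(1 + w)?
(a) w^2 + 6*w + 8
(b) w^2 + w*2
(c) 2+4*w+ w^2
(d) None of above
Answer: d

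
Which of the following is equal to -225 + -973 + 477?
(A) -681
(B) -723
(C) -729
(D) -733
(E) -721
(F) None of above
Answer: E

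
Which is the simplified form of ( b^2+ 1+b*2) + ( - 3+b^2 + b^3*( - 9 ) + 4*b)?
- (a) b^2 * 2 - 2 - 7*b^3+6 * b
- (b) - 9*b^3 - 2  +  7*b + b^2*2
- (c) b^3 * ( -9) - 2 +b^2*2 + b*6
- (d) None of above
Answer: c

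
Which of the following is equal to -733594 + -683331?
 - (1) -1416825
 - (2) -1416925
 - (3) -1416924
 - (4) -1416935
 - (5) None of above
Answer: 2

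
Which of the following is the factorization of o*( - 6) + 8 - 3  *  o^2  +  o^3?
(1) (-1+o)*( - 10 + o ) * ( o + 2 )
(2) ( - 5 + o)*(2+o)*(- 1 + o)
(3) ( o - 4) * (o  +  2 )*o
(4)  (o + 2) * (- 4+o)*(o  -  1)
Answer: 4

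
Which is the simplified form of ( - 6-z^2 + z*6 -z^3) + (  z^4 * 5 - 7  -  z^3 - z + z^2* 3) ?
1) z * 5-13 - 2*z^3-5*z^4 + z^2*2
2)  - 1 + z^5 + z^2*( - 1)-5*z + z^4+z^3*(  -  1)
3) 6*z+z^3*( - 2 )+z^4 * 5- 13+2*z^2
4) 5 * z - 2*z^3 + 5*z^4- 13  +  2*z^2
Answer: 4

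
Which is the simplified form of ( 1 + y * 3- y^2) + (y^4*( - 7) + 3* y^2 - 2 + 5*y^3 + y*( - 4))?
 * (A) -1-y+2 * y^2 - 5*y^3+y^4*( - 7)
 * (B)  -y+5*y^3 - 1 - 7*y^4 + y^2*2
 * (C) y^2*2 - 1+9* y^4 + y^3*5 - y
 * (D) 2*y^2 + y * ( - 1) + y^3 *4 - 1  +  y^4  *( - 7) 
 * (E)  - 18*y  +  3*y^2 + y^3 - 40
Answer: B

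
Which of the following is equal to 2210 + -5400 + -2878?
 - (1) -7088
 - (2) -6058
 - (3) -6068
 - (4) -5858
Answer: 3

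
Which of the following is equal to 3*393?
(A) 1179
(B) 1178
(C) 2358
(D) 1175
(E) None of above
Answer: A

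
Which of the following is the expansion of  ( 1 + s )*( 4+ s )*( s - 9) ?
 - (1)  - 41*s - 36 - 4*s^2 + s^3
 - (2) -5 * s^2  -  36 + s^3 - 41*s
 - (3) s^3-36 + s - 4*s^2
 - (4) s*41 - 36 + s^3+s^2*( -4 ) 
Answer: 1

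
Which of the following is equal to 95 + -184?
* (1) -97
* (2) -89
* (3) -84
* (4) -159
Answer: 2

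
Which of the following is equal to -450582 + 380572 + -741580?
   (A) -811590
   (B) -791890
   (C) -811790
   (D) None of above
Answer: A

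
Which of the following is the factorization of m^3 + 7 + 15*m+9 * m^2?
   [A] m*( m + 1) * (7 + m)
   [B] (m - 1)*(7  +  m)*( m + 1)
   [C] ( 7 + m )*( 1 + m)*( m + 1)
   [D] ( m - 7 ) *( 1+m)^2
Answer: C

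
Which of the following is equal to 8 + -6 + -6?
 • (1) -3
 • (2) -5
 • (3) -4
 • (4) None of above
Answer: 3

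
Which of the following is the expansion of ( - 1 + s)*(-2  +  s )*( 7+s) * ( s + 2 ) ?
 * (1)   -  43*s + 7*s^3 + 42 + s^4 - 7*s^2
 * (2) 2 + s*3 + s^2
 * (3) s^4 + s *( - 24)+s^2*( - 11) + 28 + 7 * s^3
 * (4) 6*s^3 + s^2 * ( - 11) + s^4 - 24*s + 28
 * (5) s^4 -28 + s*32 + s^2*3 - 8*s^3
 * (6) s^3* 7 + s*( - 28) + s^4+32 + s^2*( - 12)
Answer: 4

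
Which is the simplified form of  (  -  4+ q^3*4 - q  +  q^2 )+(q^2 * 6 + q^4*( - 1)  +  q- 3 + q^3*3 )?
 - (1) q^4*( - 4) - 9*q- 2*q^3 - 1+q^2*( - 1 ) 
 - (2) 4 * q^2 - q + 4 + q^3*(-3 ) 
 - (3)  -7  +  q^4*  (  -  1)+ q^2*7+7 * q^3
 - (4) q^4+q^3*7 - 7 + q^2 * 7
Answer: 3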